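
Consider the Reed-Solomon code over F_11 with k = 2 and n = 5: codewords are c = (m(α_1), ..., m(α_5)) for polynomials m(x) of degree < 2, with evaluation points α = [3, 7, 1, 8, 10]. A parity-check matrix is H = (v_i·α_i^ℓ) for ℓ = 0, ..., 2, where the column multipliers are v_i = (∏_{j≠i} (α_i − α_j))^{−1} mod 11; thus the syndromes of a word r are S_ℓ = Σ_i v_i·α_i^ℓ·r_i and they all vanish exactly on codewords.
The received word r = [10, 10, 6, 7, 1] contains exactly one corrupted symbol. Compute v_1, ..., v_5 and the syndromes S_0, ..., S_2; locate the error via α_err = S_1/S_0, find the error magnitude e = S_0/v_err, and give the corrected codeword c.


S = (9, 5, 4), error at position 1, error magnitude e = 10, c = [0, 10, 6, 7, 1].

Step 1: column multipliers v_i = (∏_{j≠i}(α_i − α_j))^{−1} mod 11.
  i = 1 (α = 3): (3−7)(3−1)(3−8)(3−10) = (−4)·2·(−5)·(−7) = −280 ≡ 6, so v_1 = 6^{−1} = 2 (mod 11).
  i = 2 (α = 7): (7−3)(7−1)(7−8)(7−10) = 4·6·(−1)·(−3) = 72 ≡ 6, so v_2 = 6^{−1} = 2 (mod 11).
  i = 3 (α = 1): (1−3)(1−7)(1−8)(1−10) = (−2)·(−6)·(−7)·(−9) = 756 ≡ 8, so v_3 = 8^{−1} = 7 (mod 11).
  i = 4 (α = 8): (8−3)(8−7)(8−1)(8−10) = 5·1·7·(−2) = −70 ≡ 7, so v_4 = 7^{−1} = 8 (mod 11).
  i = 5 (α = 10): (10−3)(10−7)(10−1)(10−8) = 7·3·9·2 = 378 ≡ 4, so v_5 = 4^{−1} = 3 (mod 11).
  v = [2, 2, 7, 8, 3].
Step 2: syndromes of r = [10, 10, 6, 7, 1] (all sums mod 11).
  S_0 = Σ v_i r_i = 2·10 + 2·10 + 7·6 + 8·7 + 3·1 = 141 ≡ 9.
  S_1 = Σ v_i α_i r_i = 2·3·10 + 2·7·10 + 7·1·6 + 8·8·7 + 3·10·1 = 720 ≡ 5.
  α_i^2 mod 11 = [9, 5, 1, 9, 1].
  S_2 = Σ v_i α_i^2 r_i = 2·9·10 + 2·5·10 + 7·1·6 + 8·9·7 + 3·1·1 = 829 ≡ 4.
  S = (9, 5, 4) ≠ 0, so r is not a codeword (an error is present).
Step 3: locate the error. For a single error e at position i, S_ℓ = v_i·e·α_i^ℓ, so α_err = S_1/S_0.
  S_0^{−1} = 9^{−1} = 5 (mod 11), so α_err = 5·5 = 25 ≡ 3 = α_1. Error position i = 1.
  Consistency check: S_2/S_1 = 4·9 = 36 ≡ 3 = α_err ✓ (single-error assumption holds).
Step 4: error magnitude e = S_0/v_1 = S_0·∏_{j≠1}(α_1 − α_j) = 9·6 = 54 ≡ 10 (mod 11).
Step 5: correct position 1: c_1 = r_1 − e = 10 − 10 ≡ 0 (mod 11). Hence c = [0, 10, 6, 7, 1].
  Check: interpolating c through the α_i gives m(x) = 9 + 8·x (degree < 2) with m(α_i) = c_i for every i, so c is indeed a codeword.


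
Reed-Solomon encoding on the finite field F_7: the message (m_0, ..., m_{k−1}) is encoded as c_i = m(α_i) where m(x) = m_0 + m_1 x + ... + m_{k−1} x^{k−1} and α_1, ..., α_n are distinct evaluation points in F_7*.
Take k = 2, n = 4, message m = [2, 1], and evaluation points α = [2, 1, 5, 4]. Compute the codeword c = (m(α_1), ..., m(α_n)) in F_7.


c = [4, 3, 0, 6]

Message polynomial: m(x) = 2 + 1·x (mod 7).
For each evaluation point α_i, compute m(α_i) mod 7:
  α_1 = 2: Horner steps 1 → 4, so m(2) = 4.
  α_2 = 1: Horner steps 1 → 3, so m(1) = 3.
  α_3 = 5: Horner steps 1 → 0, so m(5) = 0.
  α_4 = 4: Horner steps 1 → 6, so m(4) = 6.
Codeword c = [4, 3, 0, 6] ∈ F_7^4.


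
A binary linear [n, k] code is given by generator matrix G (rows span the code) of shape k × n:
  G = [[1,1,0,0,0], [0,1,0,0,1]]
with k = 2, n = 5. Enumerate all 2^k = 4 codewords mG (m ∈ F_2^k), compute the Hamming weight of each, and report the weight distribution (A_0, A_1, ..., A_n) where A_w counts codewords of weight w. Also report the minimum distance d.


Weight distribution: A_0 = 1, A_2 = 3. Minimum distance d = 2.

Enumerate all 2^2 = 4 messages m ∈ F_2^2.
For each, compute codeword c = mG in F_2^5, then tally its weight.
  m = 00 → c = 00000, weight = 0.
  m = 10 → c = 11000, weight = 2.
  m = 01 → c = 01001, weight = 2.
  m = 11 → c = 10001, weight = 2.
Tally weights:
  weight 0: 1 codewords.
  weight 2: 3 codewords.
Minimum distance d = smallest w > 0 with A_w > 0 = 2.
Sanity: Σ A_w = 4 = 2^2 = 4 ✓.


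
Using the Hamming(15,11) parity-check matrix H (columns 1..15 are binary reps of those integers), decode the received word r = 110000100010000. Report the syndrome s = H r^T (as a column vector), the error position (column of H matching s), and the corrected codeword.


s = (1, 1, 1, 1)^T, error position = 15, corrected codeword c = 110000100010001

Compute s = H r^T mod 2 one row at a time:
  s_1 = 0 + 0 + 0 + 1 + 0 + 0 + 0 + 0 = 1 ≡ 1 (mod 2).
  s_2 = 0 + 0 + 0 + 1 + 0 + 0 + 0 + 0 = 1 ≡ 1 (mod 2).
  s_3 = 1 + 0 + 0 + 1 + 0 + 1 + 0 + 0 = 3 ≡ 1 (mod 2).
  s_4 = 1 + 0 + 0 + 1 + 0 + 1 + 0 + 0 = 3 ≡ 1 (mod 2).
s = (1, 1, 1, 1)^T — this equals column 15 of H (binary 1111), so error is at position 15.
Correct: flip bit 15 of r = 110000100010000 to get c = 110000100010001.


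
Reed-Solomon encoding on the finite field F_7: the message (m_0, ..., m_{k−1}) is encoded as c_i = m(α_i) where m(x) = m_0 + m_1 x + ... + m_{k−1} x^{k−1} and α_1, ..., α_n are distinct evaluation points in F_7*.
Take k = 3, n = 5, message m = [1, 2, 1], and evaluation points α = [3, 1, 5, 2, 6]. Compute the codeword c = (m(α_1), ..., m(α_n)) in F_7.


c = [2, 4, 1, 2, 0]

Message polynomial: m(x) = 1 + 2·x + 1·x^2 (mod 7).
For each evaluation point α_i, compute m(α_i) mod 7:
  α_1 = 3: Horner steps 1 → 5 → 2, so m(3) = 2.
  α_2 = 1: Horner steps 1 → 3 → 4, so m(1) = 4.
  α_3 = 5: Horner steps 1 → 0 → 1, so m(5) = 1.
  α_4 = 2: Horner steps 1 → 4 → 2, so m(2) = 2.
  α_5 = 6: Horner steps 1 → 1 → 0, so m(6) = 0.
Codeword c = [2, 4, 1, 2, 0] ∈ F_7^5.


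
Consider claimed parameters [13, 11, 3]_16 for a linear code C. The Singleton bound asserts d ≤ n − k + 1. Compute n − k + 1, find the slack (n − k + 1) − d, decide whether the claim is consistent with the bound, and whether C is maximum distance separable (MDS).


Singleton RHS = n − k + 1 = 3, slack = 0, bound satisfied, MDS.

Singleton bound: d ≤ n − k + 1.
Here n = 13, k = 11, so n − k + 1 = 3.
Given d = 3, check d ≤ 3: YES.
Slack = (n − k + 1) − d = 0.
The code is MDS (slack = 0).
Description: the claimed parameters are [13, 11, 3]_16; such a code would be MDS (meets Singleton bound).


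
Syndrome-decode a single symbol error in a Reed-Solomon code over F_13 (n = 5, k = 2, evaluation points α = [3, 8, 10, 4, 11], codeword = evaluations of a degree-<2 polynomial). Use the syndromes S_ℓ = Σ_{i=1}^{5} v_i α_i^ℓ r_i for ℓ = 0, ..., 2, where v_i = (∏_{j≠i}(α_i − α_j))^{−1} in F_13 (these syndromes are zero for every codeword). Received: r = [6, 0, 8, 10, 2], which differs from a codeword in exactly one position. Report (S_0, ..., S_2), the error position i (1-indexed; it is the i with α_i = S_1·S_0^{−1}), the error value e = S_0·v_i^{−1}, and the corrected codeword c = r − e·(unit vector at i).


S = (10, 6, 1), error at position 5, error magnitude e = 3, c = [6, 0, 8, 10, 12].

Step 1: column multipliers v_i = (∏_{j≠i}(α_i − α_j))^{−1} mod 13.
  i = 1 (α = 3): (3−8)(3−10)(3−4)(3−11) = (−5)·(−7)·(−1)·(−8) = 280 ≡ 7, so v_1 = 7^{−1} = 2 (mod 13).
  i = 2 (α = 8): (8−3)(8−10)(8−4)(8−11) = 5·(−2)·4·(−3) = 120 ≡ 3, so v_2 = 3^{−1} = 9 (mod 13).
  i = 3 (α = 10): (10−3)(10−8)(10−4)(10−11) = 7·2·6·(−1) = −84 ≡ 7, so v_3 = 7^{−1} = 2 (mod 13).
  i = 4 (α = 4): (4−3)(4−8)(4−10)(4−11) = 1·(−4)·(−6)·(−7) = −168 ≡ 1, so v_4 = 1^{−1} = 1 (mod 13).
  i = 5 (α = 11): (11−3)(11−8)(11−10)(11−4) = 8·3·1·7 = 168 ≡ 12, so v_5 = 12^{−1} = 12 (mod 13).
  v = [2, 9, 2, 1, 12].
Step 2: syndromes of r = [6, 0, 8, 10, 2] (all sums mod 13).
  S_0 = Σ v_i r_i = 2·6 + 9·0 + 2·8 + 1·10 + 12·2 = 62 ≡ 10.
  S_1 = Σ v_i α_i r_i = 2·3·6 + 9·8·0 + 2·10·8 + 1·4·10 + 12·11·2 = 500 ≡ 6.
  α_i^2 mod 13 = [9, 12, 9, 3, 4].
  S_2 = Σ v_i α_i^2 r_i = 2·9·6 + 9·12·0 + 2·9·8 + 1·3·10 + 12·4·2 = 378 ≡ 1.
  S = (10, 6, 1) ≠ 0, so r is not a codeword (an error is present).
Step 3: locate the error. For a single error e at position i, S_ℓ = v_i·e·α_i^ℓ, so α_err = S_1/S_0.
  S_0^{−1} = 10^{−1} = 4 (mod 13), so α_err = 6·4 = 24 ≡ 11 = α_5. Error position i = 5.
  Consistency check: S_2/S_1 = 1·11 = 11 ≡ 11 = α_err ✓ (single-error assumption holds).
Step 4: error magnitude e = S_0/v_5 = S_0·∏_{j≠5}(α_5 − α_j) = 10·12 = 120 ≡ 3 (mod 13).
Step 5: correct position 5: c_5 = r_5 − e = 2 − 3 ≡ 12 (mod 13). Hence c = [6, 0, 8, 10, 12].
  Check: interpolating c through the α_i gives m(x) = 7 + 4·x (degree < 2) with m(α_i) = c_i for every i, so c is indeed a codeword.


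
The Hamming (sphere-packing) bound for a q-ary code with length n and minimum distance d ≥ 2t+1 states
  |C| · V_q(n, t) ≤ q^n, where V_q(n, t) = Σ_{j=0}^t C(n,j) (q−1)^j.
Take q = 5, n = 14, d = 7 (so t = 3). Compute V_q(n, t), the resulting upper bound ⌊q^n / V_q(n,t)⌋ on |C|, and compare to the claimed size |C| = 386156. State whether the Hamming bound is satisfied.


V_q(n, t) = 24809, q^n = 6103515625, Hamming bound = 246020, |C| = 386156 > bound (violated).

Step 1: Compute V_q(n, t) = Σ_{j=0}^3 C(n, j) (q−1)^j.
  j = 0: C(14,0)·(4)^0 = 1·1 = 1.
  j = 1: C(14,1)·(4)^1 = 14·4 = 56.
  j = 2: C(14,2)·(4)^2 = 91·16 = 1456.
  j = 3: C(14,3)·(4)^3 = 364·64 = 23296.
  V_q(n, t) = 1 + 56 + 1456 + 23296 = 24809.
Step 2: q^n = 5^14 = 6103515625.
Step 3: Hamming bound ⌊q^n / V_q(n,t)⌋ = ⌊6103515625/24809⌋ = 246020.
Step 4: Compare |C| = 386156 to 246020: violated.
The claimed |C| lies above the Hamming bound, so no 5-ary code of length 14 with d ≥ 7 can have 386156 codewords.


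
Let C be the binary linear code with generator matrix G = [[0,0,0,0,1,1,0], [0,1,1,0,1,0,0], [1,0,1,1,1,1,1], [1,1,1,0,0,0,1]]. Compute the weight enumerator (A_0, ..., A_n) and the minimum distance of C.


Weight distribution: A_0 = 1, A_2 = 2, A_3 = 6, A_4 = 3, A_5 = 2, A_6 = 2. Minimum distance d = 2.

Enumerate all 2^4 = 16 messages m ∈ F_2^4.
For each, compute codeword c = mG in F_2^7, then tally its weight.
  m = 0000 → c = 0000000, weight = 0.
  m = 1000 → c = 0000110, weight = 2.
  m = 0100 → c = 0110100, weight = 3.
  m = 1100 → c = 0110010, weight = 3.
  m = 0010 → c = 1011111, weight = 6.
  m = 1010 → c = 1011001, weight = 4.
  m = 0110 → c = 1101011, weight = 5.
  m = 1110 → c = 1101101, weight = 5.
  m = 0001 → c = 1110001, weight = 4.
  m = 1001 → c = 1110111, weight = 6.
  m = 0101 → c = 1000101, weight = 3.
  m = 1101 → c = 1000011, weight = 3.
  m = 0011 → c = 0101110, weight = 4.
  m = 1011 → c = 0101000, weight = 2.
  m = 0111 → c = 0011010, weight = 3.
  m = 1111 → c = 0011100, weight = 3.
Tally weights:
  weight 0: 1 codewords.
  weight 2: 2 codewords.
  weight 3: 6 codewords.
  weight 4: 3 codewords.
  weight 5: 2 codewords.
  weight 6: 2 codewords.
Minimum distance d = smallest w > 0 with A_w > 0 = 2.
Sanity: Σ A_w = 16 = 2^4 = 16 ✓.


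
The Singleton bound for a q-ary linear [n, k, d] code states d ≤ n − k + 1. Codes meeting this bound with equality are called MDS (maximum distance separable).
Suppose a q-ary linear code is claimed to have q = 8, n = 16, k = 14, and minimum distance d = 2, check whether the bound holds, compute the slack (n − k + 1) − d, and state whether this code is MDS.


Singleton RHS = n − k + 1 = 3, slack = 1, bound satisfied, not MDS.

Singleton bound: d ≤ n − k + 1.
Here n = 16, k = 14, so n − k + 1 = 3.
Given d = 2, check d ≤ 3: YES.
Slack = (n − k + 1) − d = 1.
The code is NOT MDS (slack = 1 > 0).
Description: the claimed parameters are [16, 14, 2]_8; such a code would be non-MDS.


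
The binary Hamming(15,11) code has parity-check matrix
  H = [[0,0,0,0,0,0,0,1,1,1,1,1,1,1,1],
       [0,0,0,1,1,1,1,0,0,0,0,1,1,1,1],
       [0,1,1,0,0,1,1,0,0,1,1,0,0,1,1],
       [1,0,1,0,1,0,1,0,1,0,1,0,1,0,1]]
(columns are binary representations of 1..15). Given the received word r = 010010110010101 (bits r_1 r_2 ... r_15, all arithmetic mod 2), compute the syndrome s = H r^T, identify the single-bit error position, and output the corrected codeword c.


s = (0, 0, 0, 1)^T, error position = 1, corrected codeword c = 110010110010101

Compute s = H r^T mod 2 one row at a time:
  s_1 = 1 + 0 + 0 + 1 + 0 + 1 + 0 + 1 = 4 ≡ 0 (mod 2).
  s_2 = 0 + 1 + 0 + 1 + 0 + 1 + 0 + 1 = 4 ≡ 0 (mod 2).
  s_3 = 1 + 0 + 0 + 1 + 0 + 1 + 0 + 1 = 4 ≡ 0 (mod 2).
  s_4 = 0 + 0 + 1 + 1 + 0 + 1 + 1 + 1 = 5 ≡ 1 (mod 2).
s = (0, 0, 0, 1)^T — this equals column 1 of H (binary 0001), so error is at position 1.
Correct: flip bit 1 of r = 010010110010101 to get c = 110010110010101.


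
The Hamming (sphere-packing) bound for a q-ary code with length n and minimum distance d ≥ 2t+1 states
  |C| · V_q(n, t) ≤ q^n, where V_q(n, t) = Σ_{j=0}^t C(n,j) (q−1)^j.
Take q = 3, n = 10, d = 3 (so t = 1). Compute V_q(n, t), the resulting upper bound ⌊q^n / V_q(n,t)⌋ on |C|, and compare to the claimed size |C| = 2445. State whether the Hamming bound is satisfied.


V_q(n, t) = 21, q^n = 59049, Hamming bound = 2811, |C| = 2445 ≤ bound (satisfied).

Step 1: Compute V_q(n, t) = Σ_{j=0}^1 C(n, j) (q−1)^j.
  j = 0: C(10,0)·(2)^0 = 1·1 = 1.
  j = 1: C(10,1)·(2)^1 = 10·2 = 20.
  V_q(n, t) = 1 + 20 = 21.
Step 2: q^n = 3^10 = 59049.
Step 3: Hamming bound ⌊q^n / V_q(n,t)⌋ = ⌊59049/21⌋ = 2811.
Step 4: Compare |C| = 2445 to 2811: satisfied.
The claimed |C| lies below the Hamming bound.


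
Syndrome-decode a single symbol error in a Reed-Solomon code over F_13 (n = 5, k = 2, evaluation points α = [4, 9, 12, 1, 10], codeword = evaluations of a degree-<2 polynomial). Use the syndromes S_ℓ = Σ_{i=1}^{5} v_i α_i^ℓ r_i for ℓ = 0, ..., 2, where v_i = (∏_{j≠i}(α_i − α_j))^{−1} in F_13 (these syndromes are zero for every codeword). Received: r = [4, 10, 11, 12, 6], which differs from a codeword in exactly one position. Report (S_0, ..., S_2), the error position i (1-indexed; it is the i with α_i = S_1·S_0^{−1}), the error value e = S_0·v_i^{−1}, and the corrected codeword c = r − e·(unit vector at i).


S = (10, 10, 10), error at position 4, error magnitude e = 9, c = [4, 10, 11, 3, 6].

Step 1: column multipliers v_i = (∏_{j≠i}(α_i − α_j))^{−1} mod 13.
  i = 1 (α = 4): (4−9)(4−12)(4−1)(4−10) = (−5)·(−8)·3·(−6) = −720 ≡ 8, so v_1 = 8^{−1} = 5 (mod 13).
  i = 2 (α = 9): (9−4)(9−12)(9−1)(9−10) = 5·(−3)·8·(−1) = 120 ≡ 3, so v_2 = 3^{−1} = 9 (mod 13).
  i = 3 (α = 12): (12−4)(12−9)(12−1)(12−10) = 8·3·11·2 = 528 ≡ 8, so v_3 = 8^{−1} = 5 (mod 13).
  i = 4 (α = 1): (1−4)(1−9)(1−12)(1−10) = (−3)·(−8)·(−11)·(−9) = 2376 ≡ 10, so v_4 = 10^{−1} = 4 (mod 13).
  i = 5 (α = 10): (10−4)(10−9)(10−12)(10−1) = 6·1·(−2)·9 = −108 ≡ 9, so v_5 = 9^{−1} = 3 (mod 13).
  v = [5, 9, 5, 4, 3].
Step 2: syndromes of r = [4, 10, 11, 12, 6] (all sums mod 13).
  S_0 = Σ v_i r_i = 5·4 + 9·10 + 5·11 + 4·12 + 3·6 = 231 ≡ 10.
  S_1 = Σ v_i α_i r_i = 5·4·4 + 9·9·10 + 5·12·11 + 4·1·12 + 3·10·6 = 1778 ≡ 10.
  α_i^2 mod 13 = [3, 3, 1, 1, 9].
  S_2 = Σ v_i α_i^2 r_i = 5·3·4 + 9·3·10 + 5·1·11 + 4·1·12 + 3·9·6 = 595 ≡ 10.
  S = (10, 10, 10) ≠ 0, so r is not a codeword (an error is present).
Step 3: locate the error. For a single error e at position i, S_ℓ = v_i·e·α_i^ℓ, so α_err = S_1/S_0.
  S_0^{−1} = 10^{−1} = 4 (mod 13), so α_err = 10·4 = 40 ≡ 1 = α_4. Error position i = 4.
  Consistency check: S_2/S_1 = 10·4 = 40 ≡ 1 = α_err ✓ (single-error assumption holds).
Step 4: error magnitude e = S_0/v_4 = S_0·∏_{j≠4}(α_4 − α_j) = 10·10 = 100 ≡ 9 (mod 13).
Step 5: correct position 4: c_4 = r_4 − e = 12 − 9 ≡ 3 (mod 13). Hence c = [4, 10, 11, 3, 6].
  Check: interpolating c through the α_i gives m(x) = 7 + 9·x (degree < 2) with m(α_i) = c_i for every i, so c is indeed a codeword.


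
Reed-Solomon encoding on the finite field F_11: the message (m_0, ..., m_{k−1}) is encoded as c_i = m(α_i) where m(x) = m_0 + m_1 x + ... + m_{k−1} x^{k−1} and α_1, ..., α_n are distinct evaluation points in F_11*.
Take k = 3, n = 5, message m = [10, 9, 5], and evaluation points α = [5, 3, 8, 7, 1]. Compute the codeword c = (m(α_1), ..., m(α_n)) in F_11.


c = [4, 5, 6, 10, 2]

Message polynomial: m(x) = 10 + 9·x + 5·x^2 (mod 11).
For each evaluation point α_i, compute m(α_i) mod 11:
  α_1 = 5: Horner steps 5 → 1 → 4, so m(5) = 4.
  α_2 = 3: Horner steps 5 → 2 → 5, so m(3) = 5.
  α_3 = 8: Horner steps 5 → 5 → 6, so m(8) = 6.
  α_4 = 7: Horner steps 5 → 0 → 10, so m(7) = 10.
  α_5 = 1: Horner steps 5 → 3 → 2, so m(1) = 2.
Codeword c = [4, 5, 6, 10, 2] ∈ F_11^5.


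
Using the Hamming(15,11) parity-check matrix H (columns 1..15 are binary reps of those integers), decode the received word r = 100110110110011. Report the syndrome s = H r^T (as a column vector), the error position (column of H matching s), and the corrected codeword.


s = (1, 1, 1, 1)^T, error position = 15, corrected codeword c = 100110110110010

Compute s = H r^T mod 2 one row at a time:
  s_1 = 1 + 0 + 1 + 1 + 0 + 0 + 1 + 1 = 5 ≡ 1 (mod 2).
  s_2 = 1 + 1 + 0 + 1 + 0 + 0 + 1 + 1 = 5 ≡ 1 (mod 2).
  s_3 = 0 + 0 + 0 + 1 + 1 + 1 + 1 + 1 = 5 ≡ 1 (mod 2).
  s_4 = 1 + 0 + 1 + 1 + 0 + 1 + 0 + 1 = 5 ≡ 1 (mod 2).
s = (1, 1, 1, 1)^T — this equals column 15 of H (binary 1111), so error is at position 15.
Correct: flip bit 15 of r = 100110110110011 to get c = 100110110110010.


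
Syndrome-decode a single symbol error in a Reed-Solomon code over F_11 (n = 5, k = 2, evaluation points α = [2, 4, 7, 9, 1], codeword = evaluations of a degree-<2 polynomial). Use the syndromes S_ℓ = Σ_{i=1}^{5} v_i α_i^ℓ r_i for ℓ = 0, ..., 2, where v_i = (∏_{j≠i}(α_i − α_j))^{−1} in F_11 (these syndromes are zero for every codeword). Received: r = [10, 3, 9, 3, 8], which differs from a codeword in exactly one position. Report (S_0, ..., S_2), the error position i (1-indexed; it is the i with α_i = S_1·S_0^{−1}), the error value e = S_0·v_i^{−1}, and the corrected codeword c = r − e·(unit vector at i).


S = (10, 2, 7), error at position 4, error magnitude e = 1, c = [10, 3, 9, 2, 8].

Step 1: column multipliers v_i = (∏_{j≠i}(α_i − α_j))^{−1} mod 11.
  i = 1 (α = 2): (2−4)(2−7)(2−9)(2−1) = (−2)·(−5)·(−7)·1 = −70 ≡ 7, so v_1 = 7^{−1} = 8 (mod 11).
  i = 2 (α = 4): (4−2)(4−7)(4−9)(4−1) = 2·(−3)·(−5)·3 = 90 ≡ 2, so v_2 = 2^{−1} = 6 (mod 11).
  i = 3 (α = 7): (7−2)(7−4)(7−9)(7−1) = 5·3·(−2)·6 = −180 ≡ 7, so v_3 = 7^{−1} = 8 (mod 11).
  i = 4 (α = 9): (9−2)(9−4)(9−7)(9−1) = 7·5·2·8 = 560 ≡ 10, so v_4 = 10^{−1} = 10 (mod 11).
  i = 5 (α = 1): (1−2)(1−4)(1−7)(1−9) = (−1)·(−3)·(−6)·(−8) = 144 ≡ 1, so v_5 = 1^{−1} = 1 (mod 11).
  v = [8, 6, 8, 10, 1].
Step 2: syndromes of r = [10, 3, 9, 3, 8] (all sums mod 11).
  S_0 = Σ v_i r_i = 8·10 + 6·3 + 8·9 + 10·3 + 1·8 = 208 ≡ 10.
  S_1 = Σ v_i α_i r_i = 8·2·10 + 6·4·3 + 8·7·9 + 10·9·3 + 1·1·8 = 1014 ≡ 2.
  α_i^2 mod 11 = [4, 5, 5, 4, 1].
  S_2 = Σ v_i α_i^2 r_i = 8·4·10 + 6·5·3 + 8·5·9 + 10·4·3 + 1·1·8 = 898 ≡ 7.
  S = (10, 2, 7) ≠ 0, so r is not a codeword (an error is present).
Step 3: locate the error. For a single error e at position i, S_ℓ = v_i·e·α_i^ℓ, so α_err = S_1/S_0.
  S_0^{−1} = 10^{−1} = 10 (mod 11), so α_err = 2·10 = 20 ≡ 9 = α_4. Error position i = 4.
  Consistency check: S_2/S_1 = 7·6 = 42 ≡ 9 = α_err ✓ (single-error assumption holds).
Step 4: error magnitude e = S_0/v_4 = S_0·∏_{j≠4}(α_4 − α_j) = 10·10 = 100 ≡ 1 (mod 11).
Step 5: correct position 4: c_4 = r_4 − e = 3 − 1 ≡ 2 (mod 11). Hence c = [10, 3, 9, 2, 8].
  Check: interpolating c through the α_i gives m(x) = 6 + 2·x (degree < 2) with m(α_i) = c_i for every i, so c is indeed a codeword.


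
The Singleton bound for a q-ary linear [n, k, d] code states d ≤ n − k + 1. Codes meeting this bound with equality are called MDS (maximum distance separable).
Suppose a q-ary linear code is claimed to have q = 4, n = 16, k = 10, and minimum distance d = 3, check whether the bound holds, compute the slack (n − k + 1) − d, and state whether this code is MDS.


Singleton RHS = n − k + 1 = 7, slack = 4, bound satisfied, not MDS.

Singleton bound: d ≤ n − k + 1.
Here n = 16, k = 10, so n − k + 1 = 7.
Given d = 3, check d ≤ 7: YES.
Slack = (n − k + 1) − d = 4.
The code is NOT MDS (slack = 4 > 0).
Description: the claimed parameters are [16, 10, 3]_4; such a code would be non-MDS.


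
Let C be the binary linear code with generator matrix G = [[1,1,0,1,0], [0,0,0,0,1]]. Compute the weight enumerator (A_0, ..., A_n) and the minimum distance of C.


Weight distribution: A_0 = 1, A_1 = 1, A_3 = 1, A_4 = 1. Minimum distance d = 1.

Enumerate all 2^2 = 4 messages m ∈ F_2^2.
For each, compute codeword c = mG in F_2^5, then tally its weight.
  m = 00 → c = 00000, weight = 0.
  m = 10 → c = 11010, weight = 3.
  m = 01 → c = 00001, weight = 1.
  m = 11 → c = 11011, weight = 4.
Tally weights:
  weight 0: 1 codewords.
  weight 1: 1 codewords.
  weight 3: 1 codewords.
  weight 4: 1 codewords.
Minimum distance d = smallest w > 0 with A_w > 0 = 1.
Sanity: Σ A_w = 4 = 2^2 = 4 ✓.


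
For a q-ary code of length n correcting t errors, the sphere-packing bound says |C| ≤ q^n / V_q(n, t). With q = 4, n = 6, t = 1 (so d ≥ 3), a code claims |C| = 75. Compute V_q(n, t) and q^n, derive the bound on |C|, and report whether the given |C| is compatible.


V_q(n, t) = 19, q^n = 4096, Hamming bound = 215, |C| = 75 ≤ bound (satisfied).

Step 1: Compute V_q(n, t) = Σ_{j=0}^1 C(n, j) (q−1)^j.
  j = 0: C(6,0)·(3)^0 = 1·1 = 1.
  j = 1: C(6,1)·(3)^1 = 6·3 = 18.
  V_q(n, t) = 1 + 18 = 19.
Step 2: q^n = 4^6 = 4096.
Step 3: Hamming bound ⌊q^n / V_q(n,t)⌋ = ⌊4096/19⌋ = 215.
Step 4: Compare |C| = 75 to 215: satisfied.
The claimed |C| lies below the Hamming bound.


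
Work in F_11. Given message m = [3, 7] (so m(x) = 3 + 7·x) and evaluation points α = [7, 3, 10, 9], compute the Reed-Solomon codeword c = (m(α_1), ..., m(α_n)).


c = [8, 2, 7, 0]

Message polynomial: m(x) = 3 + 7·x (mod 11).
For each evaluation point α_i, compute m(α_i) mod 11:
  α_1 = 7: Horner steps 7 → 8, so m(7) = 8.
  α_2 = 3: Horner steps 7 → 2, so m(3) = 2.
  α_3 = 10: Horner steps 7 → 7, so m(10) = 7.
  α_4 = 9: Horner steps 7 → 0, so m(9) = 0.
Codeword c = [8, 2, 7, 0] ∈ F_11^4.


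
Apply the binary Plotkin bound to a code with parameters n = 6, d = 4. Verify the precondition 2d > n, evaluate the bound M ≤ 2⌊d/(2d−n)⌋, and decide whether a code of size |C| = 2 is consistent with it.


Plotkin bound M ≤ 4; given |C| = 2 ≤ bound (satisfied).

Check applicability: 2d = 8, n = 6.
2d − n = 2 > 0, so Plotkin applies.
Compute d/(2d−n) = 4/2 ≈ 2.0000.
⌊d/(2d−n)⌋ = 2.
Plotkin bound: M ≤ 2·2 = 4.
Given |C| = 2, check: satisfied.
This |C| is below the Plotkin bound.


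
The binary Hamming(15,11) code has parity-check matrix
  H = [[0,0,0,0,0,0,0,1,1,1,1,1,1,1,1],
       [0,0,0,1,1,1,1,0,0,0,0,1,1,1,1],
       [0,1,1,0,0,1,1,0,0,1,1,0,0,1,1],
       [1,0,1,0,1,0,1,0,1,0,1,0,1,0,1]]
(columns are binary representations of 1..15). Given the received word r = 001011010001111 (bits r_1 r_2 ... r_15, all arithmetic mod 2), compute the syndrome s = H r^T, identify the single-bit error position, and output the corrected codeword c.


s = (1, 0, 0, 0)^T, error position = 8, corrected codeword c = 001011000001111

Compute s = H r^T mod 2 one row at a time:
  s_1 = 1 + 0 + 0 + 0 + 1 + 1 + 1 + 1 = 5 ≡ 1 (mod 2).
  s_2 = 0 + 1 + 1 + 0 + 1 + 1 + 1 + 1 = 6 ≡ 0 (mod 2).
  s_3 = 0 + 1 + 1 + 0 + 0 + 0 + 1 + 1 = 4 ≡ 0 (mod 2).
  s_4 = 0 + 1 + 1 + 0 + 0 + 0 + 1 + 1 = 4 ≡ 0 (mod 2).
s = (1, 0, 0, 0)^T — this equals column 8 of H (binary 1000), so error is at position 8.
Correct: flip bit 8 of r = 001011010001111 to get c = 001011000001111.


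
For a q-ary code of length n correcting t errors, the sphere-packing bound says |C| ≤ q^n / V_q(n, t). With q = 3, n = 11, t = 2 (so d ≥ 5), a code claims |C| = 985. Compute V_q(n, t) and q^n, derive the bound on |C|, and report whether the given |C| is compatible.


V_q(n, t) = 243, q^n = 177147, Hamming bound = 729, |C| = 985 > bound (violated).

Step 1: Compute V_q(n, t) = Σ_{j=0}^2 C(n, j) (q−1)^j.
  j = 0: C(11,0)·(2)^0 = 1·1 = 1.
  j = 1: C(11,1)·(2)^1 = 11·2 = 22.
  j = 2: C(11,2)·(2)^2 = 55·4 = 220.
  V_q(n, t) = 1 + 22 + 220 = 243.
Step 2: q^n = 3^11 = 177147.
Step 3: Hamming bound ⌊q^n / V_q(n,t)⌋ = ⌊177147/243⌋ = 729.
Step 4: Compare |C| = 985 to 729: violated.
The claimed |C| lies above the Hamming bound, so no 3-ary code of length 11 with d ≥ 5 can have 985 codewords.


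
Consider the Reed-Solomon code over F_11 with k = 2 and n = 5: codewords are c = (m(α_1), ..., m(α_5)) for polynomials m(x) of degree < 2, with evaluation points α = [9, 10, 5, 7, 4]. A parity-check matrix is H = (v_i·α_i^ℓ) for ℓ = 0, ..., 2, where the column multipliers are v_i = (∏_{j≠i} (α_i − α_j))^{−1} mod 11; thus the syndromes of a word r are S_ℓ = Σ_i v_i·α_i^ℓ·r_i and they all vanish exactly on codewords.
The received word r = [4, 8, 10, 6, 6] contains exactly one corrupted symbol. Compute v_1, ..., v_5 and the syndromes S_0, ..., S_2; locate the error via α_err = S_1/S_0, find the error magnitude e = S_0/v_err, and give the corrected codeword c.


S = (7, 5, 2), error at position 4, error magnitude e = 10, c = [4, 8, 10, 7, 6].

Step 1: column multipliers v_i = (∏_{j≠i}(α_i − α_j))^{−1} mod 11.
  i = 1 (α = 9): (9−10)(9−5)(9−7)(9−4) = (−1)·4·2·5 = −40 ≡ 4, so v_1 = 4^{−1} = 3 (mod 11).
  i = 2 (α = 10): (10−9)(10−5)(10−7)(10−4) = 1·5·3·6 = 90 ≡ 2, so v_2 = 2^{−1} = 6 (mod 11).
  i = 3 (α = 5): (5−9)(5−10)(5−7)(5−4) = (−4)·(−5)·(−2)·1 = −40 ≡ 4, so v_3 = 4^{−1} = 3 (mod 11).
  i = 4 (α = 7): (7−9)(7−10)(7−5)(7−4) = (−2)·(−3)·2·3 = 36 ≡ 3, so v_4 = 3^{−1} = 4 (mod 11).
  i = 5 (α = 4): (4−9)(4−10)(4−5)(4−7) = (−5)·(−6)·(−1)·(−3) = 90 ≡ 2, so v_5 = 2^{−1} = 6 (mod 11).
  v = [3, 6, 3, 4, 6].
Step 2: syndromes of r = [4, 8, 10, 6, 6] (all sums mod 11).
  S_0 = Σ v_i r_i = 3·4 + 6·8 + 3·10 + 4·6 + 6·6 = 150 ≡ 7.
  S_1 = Σ v_i α_i r_i = 3·9·4 + 6·10·8 + 3·5·10 + 4·7·6 + 6·4·6 = 1050 ≡ 5.
  α_i^2 mod 11 = [4, 1, 3, 5, 5].
  S_2 = Σ v_i α_i^2 r_i = 3·4·4 + 6·1·8 + 3·3·10 + 4·5·6 + 6·5·6 = 486 ≡ 2.
  S = (7, 5, 2) ≠ 0, so r is not a codeword (an error is present).
Step 3: locate the error. For a single error e at position i, S_ℓ = v_i·e·α_i^ℓ, so α_err = S_1/S_0.
  S_0^{−1} = 7^{−1} = 8 (mod 11), so α_err = 5·8 = 40 ≡ 7 = α_4. Error position i = 4.
  Consistency check: S_2/S_1 = 2·9 = 18 ≡ 7 = α_err ✓ (single-error assumption holds).
Step 4: error magnitude e = S_0/v_4 = S_0·∏_{j≠4}(α_4 − α_j) = 7·3 = 21 ≡ 10 (mod 11).
Step 5: correct position 4: c_4 = r_4 − e = 6 − 10 ≡ 7 (mod 11). Hence c = [4, 8, 10, 7, 6].
  Check: interpolating c through the α_i gives m(x) = 1 + 4·x (degree < 2) with m(α_i) = c_i for every i, so c is indeed a codeword.


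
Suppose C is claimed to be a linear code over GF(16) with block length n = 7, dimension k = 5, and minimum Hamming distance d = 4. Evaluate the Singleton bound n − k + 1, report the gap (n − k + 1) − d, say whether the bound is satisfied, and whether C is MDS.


Singleton RHS = n − k + 1 = 3, slack = -1, bound violated (no such code; not MDS).

Singleton bound: d ≤ n − k + 1.
Here n = 7, k = 5, so n − k + 1 = 3.
Given d = 4, check d ≤ 3: NO.
Slack = (n − k + 1) − d = -1.
The slack is negative: d = 4 exceeds n − k + 1 = 3 by 1, so the Singleton bound is violated and no linear [7, 5, 4]_16 code can exist. In particular it is not MDS (MDS requires d = n − k + 1 exactly).
Description: the claimed parameters are [7, 5, 4]_16; such a code would be impossible (violates the Singleton bound).


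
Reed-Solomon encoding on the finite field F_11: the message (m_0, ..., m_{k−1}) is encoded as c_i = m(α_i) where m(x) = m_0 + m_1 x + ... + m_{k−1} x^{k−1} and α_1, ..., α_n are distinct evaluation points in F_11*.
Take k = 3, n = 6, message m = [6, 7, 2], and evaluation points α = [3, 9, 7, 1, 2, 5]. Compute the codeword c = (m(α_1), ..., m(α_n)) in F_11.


c = [1, 0, 10, 4, 6, 3]

Message polynomial: m(x) = 6 + 7·x + 2·x^2 (mod 11).
For each evaluation point α_i, compute m(α_i) mod 11:
  α_1 = 3: Horner steps 2 → 2 → 1, so m(3) = 1.
  α_2 = 9: Horner steps 2 → 3 → 0, so m(9) = 0.
  α_3 = 7: Horner steps 2 → 10 → 10, so m(7) = 10.
  α_4 = 1: Horner steps 2 → 9 → 4, so m(1) = 4.
  α_5 = 2: Horner steps 2 → 0 → 6, so m(2) = 6.
  α_6 = 5: Horner steps 2 → 6 → 3, so m(5) = 3.
Codeword c = [1, 0, 10, 4, 6, 3] ∈ F_11^6.


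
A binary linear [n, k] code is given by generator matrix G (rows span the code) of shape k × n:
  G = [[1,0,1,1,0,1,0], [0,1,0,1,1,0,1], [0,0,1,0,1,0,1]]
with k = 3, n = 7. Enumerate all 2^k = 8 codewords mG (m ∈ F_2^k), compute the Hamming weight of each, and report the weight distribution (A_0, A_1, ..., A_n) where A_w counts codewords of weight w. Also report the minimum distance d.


Weight distribution: A_0 = 1, A_3 = 3, A_4 = 2, A_5 = 1, A_6 = 1. Minimum distance d = 3.

Enumerate all 2^3 = 8 messages m ∈ F_2^3.
For each, compute codeword c = mG in F_2^7, then tally its weight.
  m = 000 → c = 0000000, weight = 0.
  m = 100 → c = 1011010, weight = 4.
  m = 010 → c = 0101101, weight = 4.
  m = 110 → c = 1110111, weight = 6.
  m = 001 → c = 0010101, weight = 3.
  m = 101 → c = 1001111, weight = 5.
  m = 011 → c = 0111000, weight = 3.
  m = 111 → c = 1100010, weight = 3.
Tally weights:
  weight 0: 1 codewords.
  weight 3: 3 codewords.
  weight 4: 2 codewords.
  weight 5: 1 codewords.
  weight 6: 1 codewords.
Minimum distance d = smallest w > 0 with A_w > 0 = 3.
Sanity: Σ A_w = 8 = 2^3 = 8 ✓.


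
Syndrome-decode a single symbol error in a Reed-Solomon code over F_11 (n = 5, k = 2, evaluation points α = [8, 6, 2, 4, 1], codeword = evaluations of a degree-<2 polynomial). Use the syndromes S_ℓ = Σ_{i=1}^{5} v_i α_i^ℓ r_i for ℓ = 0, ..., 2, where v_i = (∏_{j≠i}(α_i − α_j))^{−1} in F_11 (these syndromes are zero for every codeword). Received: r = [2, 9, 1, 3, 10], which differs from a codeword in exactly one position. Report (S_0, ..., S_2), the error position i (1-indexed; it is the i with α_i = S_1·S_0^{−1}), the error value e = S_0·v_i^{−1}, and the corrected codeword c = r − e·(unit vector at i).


S = (5, 9, 3), error at position 4, error magnitude e = 9, c = [2, 9, 1, 5, 10].

Step 1: column multipliers v_i = (∏_{j≠i}(α_i − α_j))^{−1} mod 11.
  i = 1 (α = 8): (8−6)(8−2)(8−4)(8−1) = 2·6·4·7 = 336 ≡ 6, so v_1 = 6^{−1} = 2 (mod 11).
  i = 2 (α = 6): (6−8)(6−2)(6−4)(6−1) = (−2)·4·2·5 = −80 ≡ 8, so v_2 = 8^{−1} = 7 (mod 11).
  i = 3 (α = 2): (2−8)(2−6)(2−4)(2−1) = (−6)·(−4)·(−2)·1 = −48 ≡ 7, so v_3 = 7^{−1} = 8 (mod 11).
  i = 4 (α = 4): (4−8)(4−6)(4−2)(4−1) = (−4)·(−2)·2·3 = 48 ≡ 4, so v_4 = 4^{−1} = 3 (mod 11).
  i = 5 (α = 1): (1−8)(1−6)(1−2)(1−4) = (−7)·(−5)·(−1)·(−3) = 105 ≡ 6, so v_5 = 6^{−1} = 2 (mod 11).
  v = [2, 7, 8, 3, 2].
Step 2: syndromes of r = [2, 9, 1, 3, 10] (all sums mod 11).
  S_0 = Σ v_i r_i = 2·2 + 7·9 + 8·1 + 3·3 + 2·10 = 104 ≡ 5.
  S_1 = Σ v_i α_i r_i = 2·8·2 + 7·6·9 + 8·2·1 + 3·4·3 + 2·1·10 = 482 ≡ 9.
  α_i^2 mod 11 = [9, 3, 4, 5, 1].
  S_2 = Σ v_i α_i^2 r_i = 2·9·2 + 7·3·9 + 8·4·1 + 3·5·3 + 2·1·10 = 322 ≡ 3.
  S = (5, 9, 3) ≠ 0, so r is not a codeword (an error is present).
Step 3: locate the error. For a single error e at position i, S_ℓ = v_i·e·α_i^ℓ, so α_err = S_1/S_0.
  S_0^{−1} = 5^{−1} = 9 (mod 11), so α_err = 9·9 = 81 ≡ 4 = α_4. Error position i = 4.
  Consistency check: S_2/S_1 = 3·5 = 15 ≡ 4 = α_err ✓ (single-error assumption holds).
Step 4: error magnitude e = S_0/v_4 = S_0·∏_{j≠4}(α_4 − α_j) = 5·4 = 20 ≡ 9 (mod 11).
Step 5: correct position 4: c_4 = r_4 − e = 3 − 9 ≡ 5 (mod 11). Hence c = [2, 9, 1, 5, 10].
  Check: interpolating c through the α_i gives m(x) = 8 + 2·x (degree < 2) with m(α_i) = c_i for every i, so c is indeed a codeword.


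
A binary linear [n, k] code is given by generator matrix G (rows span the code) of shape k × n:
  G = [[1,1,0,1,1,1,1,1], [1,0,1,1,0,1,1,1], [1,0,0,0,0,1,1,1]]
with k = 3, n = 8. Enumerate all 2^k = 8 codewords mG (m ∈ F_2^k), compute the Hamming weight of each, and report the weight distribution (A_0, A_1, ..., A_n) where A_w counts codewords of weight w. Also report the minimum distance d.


Weight distribution: A_0 = 1, A_2 = 1, A_3 = 2, A_4 = 1, A_6 = 1, A_7 = 2. Minimum distance d = 2.

Enumerate all 2^3 = 8 messages m ∈ F_2^3.
For each, compute codeword c = mG in F_2^8, then tally its weight.
  m = 000 → c = 00000000, weight = 0.
  m = 100 → c = 11011111, weight = 7.
  m = 010 → c = 10110111, weight = 6.
  m = 110 → c = 01101000, weight = 3.
  m = 001 → c = 10000111, weight = 4.
  m = 101 → c = 01011000, weight = 3.
  m = 011 → c = 00110000, weight = 2.
  m = 111 → c = 11101111, weight = 7.
Tally weights:
  weight 0: 1 codewords.
  weight 2: 1 codewords.
  weight 3: 2 codewords.
  weight 4: 1 codewords.
  weight 6: 1 codewords.
  weight 7: 2 codewords.
Minimum distance d = smallest w > 0 with A_w > 0 = 2.
Sanity: Σ A_w = 8 = 2^3 = 8 ✓.


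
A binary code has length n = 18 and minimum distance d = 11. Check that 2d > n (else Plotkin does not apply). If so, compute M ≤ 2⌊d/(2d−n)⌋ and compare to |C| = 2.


Plotkin bound M ≤ 4; given |C| = 2 ≤ bound (satisfied).

Check applicability: 2d = 22, n = 18.
2d − n = 4 > 0, so Plotkin applies.
Compute d/(2d−n) = 11/4 ≈ 2.7500.
⌊d/(2d−n)⌋ = 2.
Plotkin bound: M ≤ 2·2 = 4.
Given |C| = 2, check: satisfied.
This |C| is below the Plotkin bound.


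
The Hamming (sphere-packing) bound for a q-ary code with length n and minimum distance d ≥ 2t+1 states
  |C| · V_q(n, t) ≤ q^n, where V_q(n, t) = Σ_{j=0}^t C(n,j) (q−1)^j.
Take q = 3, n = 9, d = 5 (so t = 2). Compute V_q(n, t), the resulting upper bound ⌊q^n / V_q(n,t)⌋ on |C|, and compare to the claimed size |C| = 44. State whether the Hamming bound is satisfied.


V_q(n, t) = 163, q^n = 19683, Hamming bound = 120, |C| = 44 ≤ bound (satisfied).

Step 1: Compute V_q(n, t) = Σ_{j=0}^2 C(n, j) (q−1)^j.
  j = 0: C(9,0)·(2)^0 = 1·1 = 1.
  j = 1: C(9,1)·(2)^1 = 9·2 = 18.
  j = 2: C(9,2)·(2)^2 = 36·4 = 144.
  V_q(n, t) = 1 + 18 + 144 = 163.
Step 2: q^n = 3^9 = 19683.
Step 3: Hamming bound ⌊q^n / V_q(n,t)⌋ = ⌊19683/163⌋ = 120.
Step 4: Compare |C| = 44 to 120: satisfied.
The claimed |C| lies below the Hamming bound.


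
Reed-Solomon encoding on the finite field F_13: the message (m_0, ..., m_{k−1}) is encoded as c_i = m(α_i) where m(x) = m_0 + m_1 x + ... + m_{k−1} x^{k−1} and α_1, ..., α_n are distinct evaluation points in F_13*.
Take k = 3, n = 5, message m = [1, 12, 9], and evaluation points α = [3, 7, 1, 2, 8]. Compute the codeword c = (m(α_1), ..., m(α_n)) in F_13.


c = [1, 6, 9, 9, 10]

Message polynomial: m(x) = 1 + 12·x + 9·x^2 (mod 13).
For each evaluation point α_i, compute m(α_i) mod 13:
  α_1 = 3: Horner steps 9 → 0 → 1, so m(3) = 1.
  α_2 = 7: Horner steps 9 → 10 → 6, so m(7) = 6.
  α_3 = 1: Horner steps 9 → 8 → 9, so m(1) = 9.
  α_4 = 2: Horner steps 9 → 4 → 9, so m(2) = 9.
  α_5 = 8: Horner steps 9 → 6 → 10, so m(8) = 10.
Codeword c = [1, 6, 9, 9, 10] ∈ F_13^5.


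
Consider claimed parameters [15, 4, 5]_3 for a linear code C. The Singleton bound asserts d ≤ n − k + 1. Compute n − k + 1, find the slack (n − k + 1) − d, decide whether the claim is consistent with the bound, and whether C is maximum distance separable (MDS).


Singleton RHS = n − k + 1 = 12, slack = 7, bound satisfied, not MDS.

Singleton bound: d ≤ n − k + 1.
Here n = 15, k = 4, so n − k + 1 = 12.
Given d = 5, check d ≤ 12: YES.
Slack = (n − k + 1) − d = 7.
The code is NOT MDS (slack = 7 > 0).
Description: the claimed parameters are [15, 4, 5]_3; such a code would be non-MDS.


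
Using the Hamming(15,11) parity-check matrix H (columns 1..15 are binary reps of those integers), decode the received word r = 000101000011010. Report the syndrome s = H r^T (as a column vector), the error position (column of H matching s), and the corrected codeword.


s = (1, 0, 1, 1)^T, error position = 11, corrected codeword c = 000101000001010

Compute s = H r^T mod 2 one row at a time:
  s_1 = 0 + 0 + 0 + 1 + 1 + 0 + 1 + 0 = 3 ≡ 1 (mod 2).
  s_2 = 1 + 0 + 1 + 0 + 1 + 0 + 1 + 0 = 4 ≡ 0 (mod 2).
  s_3 = 0 + 0 + 1 + 0 + 0 + 1 + 1 + 0 = 3 ≡ 1 (mod 2).
  s_4 = 0 + 0 + 0 + 0 + 0 + 1 + 0 + 0 = 1 ≡ 1 (mod 2).
s = (1, 0, 1, 1)^T — this equals column 11 of H (binary 1011), so error is at position 11.
Correct: flip bit 11 of r = 000101000011010 to get c = 000101000001010.


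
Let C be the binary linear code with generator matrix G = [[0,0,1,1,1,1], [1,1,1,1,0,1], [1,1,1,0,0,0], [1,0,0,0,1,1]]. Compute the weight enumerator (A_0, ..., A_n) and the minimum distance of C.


Weight distribution: A_0 = 1, A_2 = 4, A_3 = 6, A_4 = 3, A_5 = 2. Minimum distance d = 2.

Enumerate all 2^4 = 16 messages m ∈ F_2^4.
For each, compute codeword c = mG in F_2^6, then tally its weight.
  m = 0000 → c = 000000, weight = 0.
  m = 1000 → c = 001111, weight = 4.
  m = 0100 → c = 111101, weight = 5.
  m = 1100 → c = 110010, weight = 3.
  m = 0010 → c = 111000, weight = 3.
  m = 1010 → c = 110111, weight = 5.
  m = 0110 → c = 000101, weight = 2.
  m = 1110 → c = 001010, weight = 2.
  m = 0001 → c = 100011, weight = 3.
  m = 1001 → c = 101100, weight = 3.
  m = 0101 → c = 011110, weight = 4.
  m = 1101 → c = 010001, weight = 2.
  m = 0011 → c = 011011, weight = 4.
  m = 1011 → c = 010100, weight = 2.
  m = 0111 → c = 100110, weight = 3.
  m = 1111 → c = 101001, weight = 3.
Tally weights:
  weight 0: 1 codewords.
  weight 2: 4 codewords.
  weight 3: 6 codewords.
  weight 4: 3 codewords.
  weight 5: 2 codewords.
Minimum distance d = smallest w > 0 with A_w > 0 = 2.
Sanity: Σ A_w = 16 = 2^4 = 16 ✓.


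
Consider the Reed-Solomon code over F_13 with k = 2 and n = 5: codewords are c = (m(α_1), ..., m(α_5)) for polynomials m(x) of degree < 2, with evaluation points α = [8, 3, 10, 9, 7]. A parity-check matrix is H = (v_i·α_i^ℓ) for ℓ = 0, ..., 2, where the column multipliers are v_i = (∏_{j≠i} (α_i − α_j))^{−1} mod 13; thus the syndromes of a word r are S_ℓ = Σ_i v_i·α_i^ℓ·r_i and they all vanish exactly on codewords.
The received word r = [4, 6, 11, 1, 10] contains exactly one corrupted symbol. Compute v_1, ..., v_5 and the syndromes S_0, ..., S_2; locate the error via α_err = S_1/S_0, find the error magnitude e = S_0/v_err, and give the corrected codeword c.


S = (8, 4, 2), error at position 5, error magnitude e = 3, c = [4, 6, 11, 1, 7].

Step 1: column multipliers v_i = (∏_{j≠i}(α_i − α_j))^{−1} mod 13.
  i = 1 (α = 8): (8−3)(8−10)(8−9)(8−7) = 5·(−2)·(−1)·1 = 10 ≡ 10, so v_1 = 10^{−1} = 4 (mod 13).
  i = 2 (α = 3): (3−8)(3−10)(3−9)(3−7) = (−5)·(−7)·(−6)·(−4) = 840 ≡ 8, so v_2 = 8^{−1} = 5 (mod 13).
  i = 3 (α = 10): (10−8)(10−3)(10−9)(10−7) = 2·7·1·3 = 42 ≡ 3, so v_3 = 3^{−1} = 9 (mod 13).
  i = 4 (α = 9): (9−8)(9−3)(9−10)(9−7) = 1·6·(−1)·2 = −12 ≡ 1, so v_4 = 1^{−1} = 1 (mod 13).
  i = 5 (α = 7): (7−8)(7−3)(7−10)(7−9) = (−1)·4·(−3)·(−2) = −24 ≡ 2, so v_5 = 2^{−1} = 7 (mod 13).
  v = [4, 5, 9, 1, 7].
Step 2: syndromes of r = [4, 6, 11, 1, 10] (all sums mod 13).
  S_0 = Σ v_i r_i = 4·4 + 5·6 + 9·11 + 1·1 + 7·10 = 216 ≡ 8.
  S_1 = Σ v_i α_i r_i = 4·8·4 + 5·3·6 + 9·10·11 + 1·9·1 + 7·7·10 = 1707 ≡ 4.
  α_i^2 mod 13 = [12, 9, 9, 3, 10].
  S_2 = Σ v_i α_i^2 r_i = 4·12·4 + 5·9·6 + 9·9·11 + 1·3·1 + 7·10·10 = 2056 ≡ 2.
  S = (8, 4, 2) ≠ 0, so r is not a codeword (an error is present).
Step 3: locate the error. For a single error e at position i, S_ℓ = v_i·e·α_i^ℓ, so α_err = S_1/S_0.
  S_0^{−1} = 8^{−1} = 5 (mod 13), so α_err = 4·5 = 20 ≡ 7 = α_5. Error position i = 5.
  Consistency check: S_2/S_1 = 2·10 = 20 ≡ 7 = α_err ✓ (single-error assumption holds).
Step 4: error magnitude e = S_0/v_5 = S_0·∏_{j≠5}(α_5 − α_j) = 8·2 = 16 ≡ 3 (mod 13).
Step 5: correct position 5: c_5 = r_5 − e = 10 − 3 ≡ 7 (mod 13). Hence c = [4, 6, 11, 1, 7].
  Check: interpolating c through the α_i gives m(x) = 2 + 10·x (degree < 2) with m(α_i) = c_i for every i, so c is indeed a codeword.
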